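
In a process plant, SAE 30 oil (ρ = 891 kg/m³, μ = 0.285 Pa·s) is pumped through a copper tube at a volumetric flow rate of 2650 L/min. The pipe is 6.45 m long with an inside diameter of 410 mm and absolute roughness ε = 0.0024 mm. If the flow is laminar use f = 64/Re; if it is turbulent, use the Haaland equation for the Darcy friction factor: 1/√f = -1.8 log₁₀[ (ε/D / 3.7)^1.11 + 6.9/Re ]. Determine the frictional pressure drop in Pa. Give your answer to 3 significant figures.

Q = 2650 L/min = 2650/60000 = 0.04417 m³/s.
Cross-sectional area A = πD²/4 = π(0.41)²/4 = 0.132 m²; mean velocity V = Q/A = 0.04417/0.132 = 0.3345 m/s.
Reynolds number Re = ρVD/μ = 891 · 0.3345 · 0.41 / 0.285 = 428.8.
Re < 2300 → laminar flow, so f = 64/Re = 64/428.8 = 0.1493 (the turbulent correlation is not needed).
Darcy-Weisbach: ΔP = f(L/D)(ρV²/2) = 0.1493·(6.45/0.41)·(891·0.3345²/2) = 0.1493·15.73·49.86 = 117.1 Pa.

ΔP ≈ 117 Pa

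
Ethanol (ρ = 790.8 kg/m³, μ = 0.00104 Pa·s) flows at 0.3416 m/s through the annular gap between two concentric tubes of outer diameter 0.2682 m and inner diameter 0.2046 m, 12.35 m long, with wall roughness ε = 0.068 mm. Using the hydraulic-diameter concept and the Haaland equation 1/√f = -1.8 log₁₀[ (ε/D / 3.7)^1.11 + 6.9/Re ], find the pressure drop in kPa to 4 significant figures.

Hydraulic diameter D_h = 4A/P = D_o - D_i = 0.2682 - 0.2046 = 0.0636 m.
Re = ρVD_h/μ = 790.8·0.3416·0.0636/0.00104 = 1.652e+04.
ε/D_h = 6.8e-05/0.0636 = 0.00107; Haaland gives 1/√f = -1.8 log₁₀[0.000118+0.000418] = 5.888, so f = 0.02884.
ΔP = f(L/D_h)(ρV²/2) = 0.02884·12.35/0.0636·46.14 = 258.4 Pa.
ΔP = 0.2584 kPa.

ΔP ≈ 0.2584 kPa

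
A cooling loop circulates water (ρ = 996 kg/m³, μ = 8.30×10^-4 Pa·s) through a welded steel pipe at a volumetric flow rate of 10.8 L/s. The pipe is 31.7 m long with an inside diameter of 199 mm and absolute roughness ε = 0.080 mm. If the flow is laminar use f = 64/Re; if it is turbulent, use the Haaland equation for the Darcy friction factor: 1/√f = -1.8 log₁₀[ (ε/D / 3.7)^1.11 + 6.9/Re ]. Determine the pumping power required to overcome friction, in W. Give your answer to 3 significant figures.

Q = 10.8 L/s = 10.8/1000 = 0.0108 m³/s.
Cross-sectional area A = πD²/4 = π(0.199)²/4 = 0.0311 m²; mean velocity V = Q/A = 0.0108/0.0311 = 0.3472 m/s.
Reynolds number Re = ρVD/μ = 996 · 0.3472 · 0.199 / 0.00083 = 8.292e+04.
Re > 4000 → turbulent. Relative roughness ε/D = 8e-05/0.199 = 0.000402. Haaland: 1/√f = -1.8 log₁₀[(0.000402/3.7)^1.11 + 6.9/8.292e+04] = -1.8 log₁₀[3.98e-05 + 8.32e-05] = 7.038, so f = 0.02019.
Darcy-Weisbach: ΔP = f(L/D)(ρV²/2) = 0.02019·(31.7/0.199)·(996·0.3472²/2) = 0.02019·159.3·60.05 = 193.1 Pa.
Pumping power P = QΔP = 0.0108·193.1 = 2.086 W = 2.09 W.

P ≈ 2.09 W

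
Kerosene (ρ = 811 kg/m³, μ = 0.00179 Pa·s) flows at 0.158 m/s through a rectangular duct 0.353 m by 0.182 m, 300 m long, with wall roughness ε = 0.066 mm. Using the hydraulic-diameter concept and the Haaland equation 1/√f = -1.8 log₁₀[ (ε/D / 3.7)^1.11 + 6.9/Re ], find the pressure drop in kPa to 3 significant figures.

ΔP ≈ 0.344 kPa

Hydraulic diameter D_h = 4A/P = 4·(0.353·0.182)/(2·(0.353+0.182)) = 0.257/1.07 = 0.2402 m.
Re = ρVD_h/μ = 811·0.158·0.2402/0.00179 = 1.719e+04.
ε/D_h = 6.6e-05/0.2402 = 0.000275; Haaland gives 1/√f = -1.8 log₁₀[2.61e-05+0.000401] = 6.064, so f = 0.02719.
ΔP = f(L/D_h)(ρV²/2) = 0.02719·300/0.2402·10.12 = 343.8 Pa.
ΔP = 0.344 kPa.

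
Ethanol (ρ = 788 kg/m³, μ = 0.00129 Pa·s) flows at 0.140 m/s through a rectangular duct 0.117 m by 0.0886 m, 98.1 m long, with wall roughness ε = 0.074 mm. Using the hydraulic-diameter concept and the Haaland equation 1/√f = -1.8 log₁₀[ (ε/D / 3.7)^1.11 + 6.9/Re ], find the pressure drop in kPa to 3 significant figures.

Hydraulic diameter D_h = 4A/P = 4·(0.117·0.0886)/(2·(0.117+0.0886)) = 0.04146/0.4112 = 0.1008 m.
Re = ρVD_h/μ = 788·0.14·0.1008/0.00129 = 8624.
ε/D_h = 7.4e-05/0.1008 = 0.000734; Haaland gives 1/√f = -1.8 log₁₀[7.76e-05+0.0008] = 5.502, so f = 0.03303.
ΔP = f(L/D_h)(ρV²/2) = 0.03303·98.1/0.1008·7.722 = 248.2 Pa.
ΔP = 0.248 kPa.

ΔP ≈ 0.248 kPa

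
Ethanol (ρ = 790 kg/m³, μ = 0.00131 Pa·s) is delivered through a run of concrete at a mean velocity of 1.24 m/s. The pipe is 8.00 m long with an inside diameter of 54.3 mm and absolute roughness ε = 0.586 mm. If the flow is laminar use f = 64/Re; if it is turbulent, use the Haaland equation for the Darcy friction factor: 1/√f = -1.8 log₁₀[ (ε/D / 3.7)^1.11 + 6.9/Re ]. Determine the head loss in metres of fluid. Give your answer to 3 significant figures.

h_f ≈ 0.465 m

Reynolds number Re = ρVD/μ = 790 · 1.24 · 0.0543 / 0.00131 = 4.06e+04.
Re > 4000 → turbulent. Relative roughness ε/D = 0.000586/0.0543 = 0.0108. Haaland: 1/√f = -1.8 log₁₀[(0.0108/3.7)^1.11 + 6.9/4.06e+04] = -1.8 log₁₀[0.00153 + 0.00017] = 4.983, so f = 0.04027.
Darcy-Weisbach: ΔP = f(L/D)(ρV²/2) = 0.04027·(8/0.0543)·(790·1.24²/2) = 0.04027·147.3·607.4 = 3604 Pa.
Head loss h_f = ΔP/(ρg) = 3604/(790·9.81) = 0.465 m.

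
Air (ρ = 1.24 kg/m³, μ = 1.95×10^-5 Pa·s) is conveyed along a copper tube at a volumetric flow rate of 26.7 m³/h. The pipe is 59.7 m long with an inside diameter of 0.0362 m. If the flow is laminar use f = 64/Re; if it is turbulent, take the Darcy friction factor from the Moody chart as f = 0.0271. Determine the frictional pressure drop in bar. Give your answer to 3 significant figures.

ΔP ≈ 0.0144 bar

Q = 26.7 m³/h = 26.7/3600 = 0.007417 m³/s.
Cross-sectional area A = πD²/4 = π(0.0362)²/4 = 0.001029 m²; mean velocity V = Q/A = 0.007417/0.001029 = 7.206 m/s.
Reynolds number Re = ρVD/μ = 1.24 · 7.206 · 0.0362 / 1.95e-05 = 1.659e+04.
Re > 4000 → turbulent; use the Moody-chart value f = 0.0271.
Darcy-Weisbach: ΔP = f(L/D)(ρV²/2) = 0.0271·(59.7/0.0362)·(1.24·7.206²/2) = 0.0271·1649·32.2 = 1439 Pa.
ΔP = 1439 Pa = 0.0144 bar.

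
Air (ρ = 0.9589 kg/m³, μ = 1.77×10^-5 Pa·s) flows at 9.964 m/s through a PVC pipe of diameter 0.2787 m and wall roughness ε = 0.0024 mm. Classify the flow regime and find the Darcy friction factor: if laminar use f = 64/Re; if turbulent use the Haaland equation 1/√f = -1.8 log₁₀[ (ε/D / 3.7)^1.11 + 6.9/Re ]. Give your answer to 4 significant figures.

f ≈ 0.01644

Re = ρVD/μ = 0.9589·9.964·0.2787/1.77e-05 = 1.504e+05.
Re > 4000 → turbulent. ε/D = 2.4e-06/0.2787 = 8.61e-06; Haaland: 1/√f = -1.8 log₁₀[5.59e-07 + 4.59e-05] = 7.8, so f = 0.01644.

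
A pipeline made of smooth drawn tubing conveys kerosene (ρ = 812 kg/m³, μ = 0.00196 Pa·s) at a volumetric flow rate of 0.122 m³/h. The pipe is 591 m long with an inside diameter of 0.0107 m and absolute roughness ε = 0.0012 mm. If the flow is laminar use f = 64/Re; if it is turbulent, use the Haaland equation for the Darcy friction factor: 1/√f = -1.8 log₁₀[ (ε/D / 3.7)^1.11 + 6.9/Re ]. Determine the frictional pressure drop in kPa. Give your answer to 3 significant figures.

Q = 0.122 m³/h = 0.122/3600 = 3.389e-05 m³/s.
Cross-sectional area A = πD²/4 = π(0.0107)²/4 = 8.992e-05 m²; mean velocity V = Q/A = 3.389e-05/8.992e-05 = 0.3769 m/s.
Reynolds number Re = ρVD/μ = 812 · 0.3769 · 0.0107 / 0.00196 = 1671.
Re < 2300 → laminar flow, so f = 64/Re = 64/1671 = 0.03831 (the turbulent correlation is not needed).
Darcy-Weisbach: ΔP = f(L/D)(ρV²/2) = 0.03831·(591/0.0107)·(812·0.3769²/2) = 0.03831·5.523e+04·57.67 = 1.22e+05 Pa.
ΔP = 1.22e+05 Pa = 122 kPa.

ΔP ≈ 122 kPa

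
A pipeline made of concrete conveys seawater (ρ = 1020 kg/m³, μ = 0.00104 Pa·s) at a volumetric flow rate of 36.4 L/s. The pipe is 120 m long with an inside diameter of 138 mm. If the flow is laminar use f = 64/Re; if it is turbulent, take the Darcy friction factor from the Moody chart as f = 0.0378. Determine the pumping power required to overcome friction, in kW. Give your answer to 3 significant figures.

Q = 36.4 L/s = 36.4/1000 = 0.0364 m³/s.
Cross-sectional area A = πD²/4 = π(0.138)²/4 = 0.01496 m²; mean velocity V = Q/A = 0.0364/0.01496 = 2.434 m/s.
Reynolds number Re = ρVD/μ = 1020 · 2.434 · 0.138 / 0.00104 = 3.294e+05.
Re > 4000 → turbulent; use the Moody-chart value f = 0.0378.
Darcy-Weisbach: ΔP = f(L/D)(ρV²/2) = 0.0378·(120/0.138)·(1020·2.434²/2) = 0.0378·869.6·3020 = 9.928e+04 Pa.
Pumping power P = QΔP = 0.0364·9.928e+04 = 3614 W = 3.61 kW.

P ≈ 3.61 kW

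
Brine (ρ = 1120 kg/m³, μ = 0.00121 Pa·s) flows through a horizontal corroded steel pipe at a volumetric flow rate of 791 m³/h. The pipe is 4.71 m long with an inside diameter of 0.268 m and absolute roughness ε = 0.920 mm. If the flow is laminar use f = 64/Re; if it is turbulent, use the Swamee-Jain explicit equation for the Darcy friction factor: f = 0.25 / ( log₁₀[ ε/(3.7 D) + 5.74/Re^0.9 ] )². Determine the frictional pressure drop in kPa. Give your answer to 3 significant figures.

ΔP ≈ 4.09 kPa

Q = 791 m³/h = 791/3600 = 0.2197 m³/s.
Cross-sectional area A = πD²/4 = π(0.268)²/4 = 0.05641 m²; mean velocity V = Q/A = 0.2197/0.05641 = 3.895 m/s.
Reynolds number Re = ρVD/μ = 1120 · 3.895 · 0.268 / 0.00121 = 9.662e+05.
Re > 4000 → turbulent. Relative roughness ε/D = 0.00092/0.268 = 0.00343. Swamee-Jain: f = 0.25/(log₁₀[0.00343/3.7 + 5.74/9.662e+05^0.9])² = 0.25/(log₁₀[0.000928 + 2.36e-05])² = 0.25/(-3.022)² = 0.02738.
Darcy-Weisbach: ΔP = f(L/D)(ρV²/2) = 0.02738·(4.71/0.268)·(1120·3.895²/2) = 0.02738·17.57·8496 = 4088 Pa.
ΔP = 4088 Pa = 4.09 kPa.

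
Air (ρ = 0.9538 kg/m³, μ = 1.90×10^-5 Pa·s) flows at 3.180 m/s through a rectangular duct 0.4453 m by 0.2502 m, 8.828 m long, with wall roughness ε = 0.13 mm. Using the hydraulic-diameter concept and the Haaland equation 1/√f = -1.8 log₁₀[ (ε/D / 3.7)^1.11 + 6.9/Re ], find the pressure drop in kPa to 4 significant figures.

Hydraulic diameter D_h = 4A/P = 4·(0.4453·0.2502)/(2·(0.4453+0.2502)) = 0.4457/1.391 = 0.3204 m.
Re = ρVD_h/μ = 0.9538·3.18·0.3204/1.9e-05 = 5.115e+04.
ε/D_h = 0.00013/0.3204 = 0.000406; Haaland gives 1/√f = -1.8 log₁₀[4.02e-05+0.000135] = 6.762, so f = 0.02187.
ΔP = f(L/D_h)(ρV²/2) = 0.02187·8.828/0.3204·4.823 = 2.906 Pa.
ΔP = 0.002906 kPa.

ΔP ≈ 0.002906 kPa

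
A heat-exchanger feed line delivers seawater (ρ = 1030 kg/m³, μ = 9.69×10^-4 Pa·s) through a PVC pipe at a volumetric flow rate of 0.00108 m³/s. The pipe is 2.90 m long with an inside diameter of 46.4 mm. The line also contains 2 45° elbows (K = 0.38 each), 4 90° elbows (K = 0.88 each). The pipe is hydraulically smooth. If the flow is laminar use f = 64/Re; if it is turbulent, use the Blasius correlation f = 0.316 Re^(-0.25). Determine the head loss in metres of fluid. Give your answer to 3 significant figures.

h_f ≈ 0.120 m

Cross-sectional area A = πD²/4 = π(0.0464)²/4 = 0.001691 m²; mean velocity V = Q/A = 0.00108/0.001691 = 0.6387 m/s.
Reynolds number Re = ρVD/μ = 1030 · 0.6387 · 0.0464 / 0.000969 = 3.15e+04.
Re > 4000 → turbulent. Smooth-pipe (Blasius): f = 0.316 Re^(-0.25) = 0.316/(3.15e+04)^0.25 = 0.02372.
Total minor-loss coefficient ΣK = 2·0.38 + 4·0.88 = 4.28.
ΔP = [f·L/D + ΣK]·(ρV²/2) = [0.02372·2.9/0.0464 + 4.28]·(1030·0.6387²/2) = [1.482 + 4.28]·210.1 = 1211 Pa.
Head loss h_f = ΔP/(ρg) = 1211/(1030·9.81) = 0.120 m.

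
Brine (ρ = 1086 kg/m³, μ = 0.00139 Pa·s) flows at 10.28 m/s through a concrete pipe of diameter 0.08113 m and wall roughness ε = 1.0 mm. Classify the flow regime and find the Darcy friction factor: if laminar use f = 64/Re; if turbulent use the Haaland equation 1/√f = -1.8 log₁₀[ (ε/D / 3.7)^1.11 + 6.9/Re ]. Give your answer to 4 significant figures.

f ≈ 0.04089

Re = ρVD/μ = 1086·10.28·0.08113/0.00139 = 6.516e+05.
Re > 4000 → turbulent. ε/D = 0.001/0.08113 = 0.0123; Haaland: 1/√f = -1.8 log₁₀[0.00178 + 1.06e-05] = 4.945, so f = 0.04089.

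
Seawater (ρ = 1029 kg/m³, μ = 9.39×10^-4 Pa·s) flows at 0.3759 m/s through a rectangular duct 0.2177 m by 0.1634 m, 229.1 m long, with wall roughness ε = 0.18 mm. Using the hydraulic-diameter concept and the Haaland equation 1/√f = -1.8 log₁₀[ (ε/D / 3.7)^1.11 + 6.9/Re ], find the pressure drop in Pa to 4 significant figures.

ΔP ≈ 2000 Pa

Hydraulic diameter D_h = 4A/P = 4·(0.2177·0.1634)/(2·(0.2177+0.1634)) = 0.1423/0.7622 = 0.1867 m.
Re = ρVD_h/μ = 1029·0.3759·0.1867/0.000939 = 7.69e+04.
ε/D_h = 0.00018/0.1867 = 0.000964; Haaland gives 1/√f = -1.8 log₁₀[0.000105+8.97e-05] = 6.679, so f = 0.02242.
ΔP = f(L/D_h)(ρV²/2) = 0.02242·229.1/0.1867·72.7 = 2000 Pa.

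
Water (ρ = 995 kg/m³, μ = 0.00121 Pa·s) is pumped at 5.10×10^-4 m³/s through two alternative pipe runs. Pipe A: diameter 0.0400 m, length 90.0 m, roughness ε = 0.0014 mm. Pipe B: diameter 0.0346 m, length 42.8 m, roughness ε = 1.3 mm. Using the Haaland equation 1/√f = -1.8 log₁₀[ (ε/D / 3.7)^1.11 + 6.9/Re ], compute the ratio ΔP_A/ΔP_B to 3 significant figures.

ΔP_A/ΔP_B ≈ 0.449

Pipe A: V = Q/A = 0.00051/0.001257 = 0.4058 m/s; Re = 1.335e+04; ε/D = 3.5e-05; Haaland → f = 0.02861; ΔP_A = f(L/D)(ρV²/2) = 5275 Pa.
Pipe B: V = Q/A = 0.00051/0.0009402 = 0.5424 m/s; Re = 1.543e+04; ε/D = 0.0376; Haaland → f = 0.06482; ΔP_B = f(L/D)(ρV²/2) = 1.174e+04 Pa.
ΔP_A/ΔP_B = 5275/1.174e+04 = 0.449.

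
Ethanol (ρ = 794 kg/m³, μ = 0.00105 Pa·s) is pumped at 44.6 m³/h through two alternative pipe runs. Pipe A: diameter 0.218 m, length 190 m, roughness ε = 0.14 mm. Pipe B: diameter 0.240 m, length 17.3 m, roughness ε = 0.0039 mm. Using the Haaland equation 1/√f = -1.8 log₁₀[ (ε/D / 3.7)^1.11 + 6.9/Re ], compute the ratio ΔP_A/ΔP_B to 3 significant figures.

Pipe A: V = Q/A = 0.01239/0.03733 = 0.3319 m/s; Re = 5.472e+04; ε/D = 0.000642; Haaland → f = 0.02237; ΔP_A = f(L/D)(ρV²/2) = 852.8 Pa.
Pipe B: V = Q/A = 0.01239/0.04524 = 0.2739 m/s; Re = 4.97e+04; ε/D = 1.63e-05; Haaland → f = 0.02078; ΔP_B = f(L/D)(ρV²/2) = 44.6 Pa.
ΔP_A/ΔP_B = 852.8/44.6 = 19.1.

ΔP_A/ΔP_B ≈ 19.1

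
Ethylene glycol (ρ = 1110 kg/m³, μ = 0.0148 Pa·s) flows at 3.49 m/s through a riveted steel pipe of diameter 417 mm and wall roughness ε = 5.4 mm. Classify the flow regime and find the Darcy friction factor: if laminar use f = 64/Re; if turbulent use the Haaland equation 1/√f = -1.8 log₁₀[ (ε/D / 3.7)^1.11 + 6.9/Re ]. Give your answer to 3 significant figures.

Re = ρVD/μ = 1110·3.49·0.417/0.0148 = 1.091e+05.
Re > 4000 → turbulent. ε/D = 0.0054/0.417 = 0.0129; Haaland: 1/√f = -1.8 log₁₀[0.00188 + 6.32e-05] = 4.881, so f = 0.04197.

f ≈ 0.0420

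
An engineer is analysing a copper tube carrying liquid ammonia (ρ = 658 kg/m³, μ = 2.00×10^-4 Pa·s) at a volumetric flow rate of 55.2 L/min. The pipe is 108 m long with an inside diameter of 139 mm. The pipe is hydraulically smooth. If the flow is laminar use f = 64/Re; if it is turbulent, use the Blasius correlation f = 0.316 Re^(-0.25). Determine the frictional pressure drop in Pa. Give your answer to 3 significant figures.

Q = 55.2 L/min = 55.2/60000 = 0.00092 m³/s.
Cross-sectional area A = πD²/4 = π(0.139)²/4 = 0.01517 m²; mean velocity V = Q/A = 0.00092/0.01517 = 0.06063 m/s.
Reynolds number Re = ρVD/μ = 658 · 0.06063 · 0.139 / 0.0002 = 2.773e+04.
Re > 4000 → turbulent. Smooth-pipe (Blasius): f = 0.316 Re^(-0.25) = 0.316/(2.773e+04)^0.25 = 0.02449.
Darcy-Weisbach: ΔP = f(L/D)(ρV²/2) = 0.02449·(108/0.139)·(658·0.06063²/2) = 0.02449·777·1.209 = 23.01 Pa.

ΔP ≈ 23.0 Pa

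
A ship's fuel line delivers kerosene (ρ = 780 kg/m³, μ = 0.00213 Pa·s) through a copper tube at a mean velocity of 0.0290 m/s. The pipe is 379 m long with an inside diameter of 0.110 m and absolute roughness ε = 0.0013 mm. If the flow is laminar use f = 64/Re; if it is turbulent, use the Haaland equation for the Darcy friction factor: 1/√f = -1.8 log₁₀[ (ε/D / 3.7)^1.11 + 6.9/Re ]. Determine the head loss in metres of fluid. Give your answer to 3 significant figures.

h_f ≈ 0.00809 m

Reynolds number Re = ρVD/μ = 780 · 0.029 · 0.11 / 0.00213 = 1168.
Re < 2300 → laminar flow, so f = 64/Re = 64/1168 = 0.05479 (the turbulent correlation is not needed).
Darcy-Weisbach: ΔP = f(L/D)(ρV²/2) = 0.05479·(379/0.11)·(780·0.029²/2) = 0.05479·3445·0.328 = 61.91 Pa.
Head loss h_f = ΔP/(ρg) = 61.91/(780·9.81) = 0.00809 m.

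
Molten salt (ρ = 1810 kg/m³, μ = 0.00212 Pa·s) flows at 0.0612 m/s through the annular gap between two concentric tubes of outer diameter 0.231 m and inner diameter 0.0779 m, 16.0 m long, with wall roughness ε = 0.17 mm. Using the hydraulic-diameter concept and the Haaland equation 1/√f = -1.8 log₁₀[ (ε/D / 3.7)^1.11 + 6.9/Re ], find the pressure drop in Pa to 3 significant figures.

Hydraulic diameter D_h = 4A/P = D_o - D_i = 0.231 - 0.0779 = 0.1531 m.
Re = ρVD_h/μ = 1810·0.0612·0.1531/0.00212 = 8000.
ε/D_h = 0.00017/0.1531 = 0.00111; Haaland gives 1/√f = -1.8 log₁₀[0.000123+0.000863] = 5.411, so f = 0.03415.
ΔP = f(L/D_h)(ρV²/2) = 0.03415·16/0.1531·3.39 = 12.1 Pa.

ΔP ≈ 12.1 Pa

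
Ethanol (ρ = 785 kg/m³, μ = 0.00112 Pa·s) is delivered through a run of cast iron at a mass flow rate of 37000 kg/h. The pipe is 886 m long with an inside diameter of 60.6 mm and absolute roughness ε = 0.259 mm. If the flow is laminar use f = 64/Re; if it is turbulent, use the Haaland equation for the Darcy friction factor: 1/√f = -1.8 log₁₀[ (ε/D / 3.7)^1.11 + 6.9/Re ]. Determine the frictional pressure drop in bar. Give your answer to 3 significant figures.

ṁ = 37000 kg/h = 37000/3600 = 10.28 kg/s.
A = πD²/4 = π(0.0606)²/4 = 0.002884 m²; mean velocity V = ṁ/(ρA) = 10.28/(785 · 0.002884) = 4.539 m/s.
Reynolds number Re = ρVD/μ = 785 · 4.539 · 0.0606 / 0.00112 = 1.928e+05.
Re > 4000 → turbulent. Relative roughness ε/D = 0.000259/0.0606 = 0.00427. Haaland: 1/√f = -1.8 log₁₀[(0.00427/3.7)^1.11 + 6.9/1.928e+05] = -1.8 log₁₀[0.000549 + 3.58e-05] = 5.82, so f = 0.02953.
Darcy-Weisbach: ΔP = f(L/D)(ρV²/2) = 0.02953·(886/0.0606)·(785·4.539²/2) = 0.02953·1.462e+04·8088 = 3.492e+06 Pa.
ΔP = 3.492e+06 Pa = 34.9 bar.

ΔP ≈ 34.9 bar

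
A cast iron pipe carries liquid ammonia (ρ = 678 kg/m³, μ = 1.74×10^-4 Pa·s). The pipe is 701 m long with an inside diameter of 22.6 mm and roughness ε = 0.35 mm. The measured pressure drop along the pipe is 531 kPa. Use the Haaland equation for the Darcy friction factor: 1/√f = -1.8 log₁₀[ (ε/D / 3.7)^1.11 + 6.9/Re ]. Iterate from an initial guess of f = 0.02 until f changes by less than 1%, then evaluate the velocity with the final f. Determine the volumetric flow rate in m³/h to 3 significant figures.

Q ≈ 1.53 m³/h

Rearranging Darcy-Weisbach: V = √(2·ΔP·D/(f·L·ρ)). With ε/D = 0.00035/0.0226 = 0.0155, iterate starting from f = 0.02:
  f = 0.02 → V = √(2·5.31e+05·0.0226/(0.02·701·678)) = 1.589 m/s; Re = ρVD/μ = 1.399e+05; f → 0.0446
  f = 0.0446 → V = 1.064 m/s; Re = 9.37e+04; f → 0.04475
Converged (Δf/f < 1%). With the final f = 0.04475: V = √(2·5.31e+05·0.0226/(0.04475·701·678)) = 1.062 m/s.
Q = V·A = 1.062·(π/4·0.0226²) = 0.0004261 m³/s = 1.53 m³/h.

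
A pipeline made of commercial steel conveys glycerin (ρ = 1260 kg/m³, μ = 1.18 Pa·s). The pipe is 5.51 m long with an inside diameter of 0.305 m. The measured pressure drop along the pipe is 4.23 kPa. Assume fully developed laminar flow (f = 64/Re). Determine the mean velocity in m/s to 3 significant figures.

V ≈ 1.89 m/s

For laminar flow, f = 64/Re with Re = ρVD/μ, so Darcy-Weisbach reduces to ΔP = 32μLV/D². Solving for V: V = ΔP·D²/(32μL) = 4230·(0.305)²/(32·1.18·5.51) = 1.891 m/s.
Check: Re = ρVD/μ = 1260·1.891·0.305/1.18 = 615.9 < 2300, so the laminar assumption holds.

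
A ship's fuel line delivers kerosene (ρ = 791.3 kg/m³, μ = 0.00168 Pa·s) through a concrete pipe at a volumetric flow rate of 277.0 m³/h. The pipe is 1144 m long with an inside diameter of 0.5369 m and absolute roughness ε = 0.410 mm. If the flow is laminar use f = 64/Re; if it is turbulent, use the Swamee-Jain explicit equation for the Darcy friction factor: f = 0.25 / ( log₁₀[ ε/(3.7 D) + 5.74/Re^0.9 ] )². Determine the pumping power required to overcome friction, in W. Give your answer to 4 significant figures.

P ≈ 163.7 W

Q = 277.0 m³/h = 277.0/3600 = 0.07694 m³/s.
Cross-sectional area A = πD²/4 = π(0.5369)²/4 = 0.2264 m²; mean velocity V = Q/A = 0.07694/0.2264 = 0.3399 m/s.
Reynolds number Re = ρVD/μ = 791.3 · 0.3399 · 0.5369 / 0.00168 = 8.595e+04.
Re > 4000 → turbulent. Relative roughness ε/D = 0.00041/0.5369 = 0.000764. Swamee-Jain: f = 0.25/(log₁₀[0.000764/3.7 + 5.74/8.595e+04^0.9])² = 0.25/(log₁₀[0.000206 + 0.000208])² = 0.25/(-3.383)² = 0.02185.
Darcy-Weisbach: ΔP = f(L/D)(ρV²/2) = 0.02185·(1144/0.5369)·(791.3·0.3399²/2) = 0.02185·2131·45.7 = 2128 Pa.
Pumping power P = QΔP = 0.07694·2128 = 163.71 W = 163.7 W.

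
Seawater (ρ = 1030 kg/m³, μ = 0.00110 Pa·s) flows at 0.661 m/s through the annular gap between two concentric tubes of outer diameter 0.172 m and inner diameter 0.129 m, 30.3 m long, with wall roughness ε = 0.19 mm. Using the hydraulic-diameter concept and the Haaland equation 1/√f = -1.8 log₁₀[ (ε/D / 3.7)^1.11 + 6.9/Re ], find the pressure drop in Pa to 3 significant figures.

Hydraulic diameter D_h = 4A/P = D_o - D_i = 0.172 - 0.129 = 0.043 m.
Re = ρVD_h/μ = 1030·0.661·0.043/0.0011 = 2.661e+04.
ε/D_h = 0.00019/0.043 = 0.00442; Haaland gives 1/√f = -1.8 log₁₀[0.00057+0.000259] = 5.547, so f = 0.0325.
ΔP = f(L/D_h)(ρV²/2) = 0.0325·30.3/0.043·225 = 5154 Pa.

ΔP ≈ 5150 Pa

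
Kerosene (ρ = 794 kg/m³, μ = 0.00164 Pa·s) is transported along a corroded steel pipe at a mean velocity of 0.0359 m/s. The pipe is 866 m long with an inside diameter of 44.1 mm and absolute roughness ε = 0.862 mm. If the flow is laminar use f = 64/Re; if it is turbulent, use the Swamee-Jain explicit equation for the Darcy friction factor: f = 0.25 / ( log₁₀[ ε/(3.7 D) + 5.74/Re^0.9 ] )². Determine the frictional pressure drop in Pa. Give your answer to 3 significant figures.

ΔP ≈ 839 Pa

Reynolds number Re = ρVD/μ = 794 · 0.0359 · 0.0441 / 0.00164 = 766.5.
Re < 2300 → laminar flow, so f = 64/Re = 64/766.5 = 0.0835 (the turbulent correlation is not needed).
Darcy-Weisbach: ΔP = f(L/D)(ρV²/2) = 0.0835·(866/0.0441)·(794·0.0359²/2) = 0.0835·1.964e+04·0.5117 = 838.9 Pa.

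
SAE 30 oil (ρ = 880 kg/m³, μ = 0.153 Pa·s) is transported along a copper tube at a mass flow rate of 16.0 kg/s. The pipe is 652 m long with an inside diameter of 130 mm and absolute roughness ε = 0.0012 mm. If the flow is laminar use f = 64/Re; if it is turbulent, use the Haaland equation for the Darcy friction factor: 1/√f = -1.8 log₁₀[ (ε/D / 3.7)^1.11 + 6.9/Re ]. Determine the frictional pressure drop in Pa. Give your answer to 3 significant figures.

A = πD²/4 = π(0.13)²/4 = 0.01327 m²; mean velocity V = ṁ/(ρA) = 16/(880 · 0.01327) = 1.37 m/s.
Reynolds number Re = ρVD/μ = 880 · 1.37 · 0.13 / 0.153 = 1024.
Re < 2300 → laminar flow, so f = 64/Re = 64/1024 = 0.06249 (the turbulent correlation is not needed).
Darcy-Weisbach: ΔP = f(L/D)(ρV²/2) = 0.06249·(652/0.13)·(880·1.37²/2) = 0.06249·5015·825.6 = 2.587e+05 Pa.

ΔP ≈ 259000 Pa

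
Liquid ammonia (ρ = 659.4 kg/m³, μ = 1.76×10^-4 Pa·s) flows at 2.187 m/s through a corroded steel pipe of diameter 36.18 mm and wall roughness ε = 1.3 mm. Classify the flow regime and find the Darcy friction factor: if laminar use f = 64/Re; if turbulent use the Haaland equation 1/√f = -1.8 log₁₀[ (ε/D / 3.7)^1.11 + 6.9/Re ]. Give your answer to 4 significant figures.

Re = ρVD/μ = 659.4·2.187·0.03618/0.000176 = 2.965e+05.
Re > 4000 → turbulent. ε/D = 0.0013/0.03618 = 0.0359; Haaland: 1/√f = -1.8 log₁₀[0.00583 + 2.33e-05] = 4.018, so f = 0.06193.

f ≈ 0.06193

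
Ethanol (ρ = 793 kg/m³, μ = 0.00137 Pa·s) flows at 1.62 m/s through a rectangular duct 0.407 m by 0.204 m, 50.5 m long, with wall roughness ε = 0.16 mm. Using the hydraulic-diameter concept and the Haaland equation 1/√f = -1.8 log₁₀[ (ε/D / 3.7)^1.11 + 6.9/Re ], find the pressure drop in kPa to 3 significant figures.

Hydraulic diameter D_h = 4A/P = 4·(0.407·0.204)/(2·(0.407+0.204)) = 0.3321/1.222 = 0.2718 m.
Re = ρVD_h/μ = 793·1.62·0.2718/0.00137 = 2.548e+05.
ε/D_h = 0.00016/0.2718 = 0.000589; Haaland gives 1/√f = -1.8 log₁₀[6.08e-05+2.71e-05] = 7.301, so f = 0.01876.
ΔP = f(L/D_h)(ρV²/2) = 0.01876·50.5/0.2718·1041 = 3627 Pa.
ΔP = 3.63 kPa.

ΔP ≈ 3.63 kPa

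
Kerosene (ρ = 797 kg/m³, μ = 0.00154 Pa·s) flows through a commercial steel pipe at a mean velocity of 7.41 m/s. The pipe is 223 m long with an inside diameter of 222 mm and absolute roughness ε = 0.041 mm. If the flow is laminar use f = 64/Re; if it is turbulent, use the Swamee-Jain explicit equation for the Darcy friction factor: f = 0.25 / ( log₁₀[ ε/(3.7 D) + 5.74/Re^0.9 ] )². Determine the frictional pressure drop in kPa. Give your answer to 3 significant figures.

Reynolds number Re = ρVD/μ = 797 · 7.41 · 0.222 / 0.00154 = 8.514e+05.
Re > 4000 → turbulent. Relative roughness ε/D = 4.1e-05/0.222 = 0.000185. Swamee-Jain: f = 0.25/(log₁₀[0.000185/3.7 + 5.74/8.514e+05^0.9])² = 0.25/(log₁₀[4.99e-05 + 2.64e-05])² = 0.25/(-4.117)² = 0.01475.
Darcy-Weisbach: ΔP = f(L/D)(ρV²/2) = 0.01475·(223/0.222)·(797·7.41²/2) = 0.01475·1005·2.188e+04 = 3.241e+05 Pa.
ΔP = 3.241e+05 Pa = 324 kPa.

ΔP ≈ 324 kPa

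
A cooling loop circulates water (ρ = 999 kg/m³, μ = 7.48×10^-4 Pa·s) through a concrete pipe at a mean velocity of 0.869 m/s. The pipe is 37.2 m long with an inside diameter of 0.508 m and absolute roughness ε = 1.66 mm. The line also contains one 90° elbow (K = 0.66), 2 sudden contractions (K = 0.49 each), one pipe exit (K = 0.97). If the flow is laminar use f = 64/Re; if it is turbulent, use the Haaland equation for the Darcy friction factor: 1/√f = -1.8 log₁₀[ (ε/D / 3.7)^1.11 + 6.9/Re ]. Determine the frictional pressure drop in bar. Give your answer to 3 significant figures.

ΔP ≈ 0.0173 bar

Reynolds number Re = ρVD/μ = 999 · 0.869 · 0.508 / 0.000748 = 5.896e+05.
Re > 4000 → turbulent. Relative roughness ε/D = 0.00166/0.508 = 0.00327. Haaland: 1/√f = -1.8 log₁₀[(0.00327/3.7)^1.11 + 6.9/5.896e+05] = -1.8 log₁₀[0.000407 + 1.17e-05] = 6.08, so f = 0.02705.
Total minor-loss coefficient ΣK = 1·0.66 + 2·0.49 + 1·0.97 = 2.61.
ΔP = [f·L/D + ΣK]·(ρV²/2) = [0.02705·37.2/0.508 + 2.61]·(999·0.869²/2) = [1.981 + 2.61]·377.2 = 1732 Pa.
ΔP = 1732 Pa = 0.0173 bar.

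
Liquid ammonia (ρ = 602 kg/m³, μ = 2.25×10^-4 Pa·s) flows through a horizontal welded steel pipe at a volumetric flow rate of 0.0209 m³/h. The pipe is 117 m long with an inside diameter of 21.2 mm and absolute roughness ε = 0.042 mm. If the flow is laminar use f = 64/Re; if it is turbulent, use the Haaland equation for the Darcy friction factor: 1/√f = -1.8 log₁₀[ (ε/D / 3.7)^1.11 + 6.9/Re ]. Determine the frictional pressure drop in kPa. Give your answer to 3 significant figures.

ΔP ≈ 0.0308 kPa

Q = 0.0209 m³/h = 0.0209/3600 = 5.806e-06 m³/s.
Cross-sectional area A = πD²/4 = π(0.0212)²/4 = 0.000353 m²; mean velocity V = Q/A = 5.806e-06/0.000353 = 0.01645 m/s.
Reynolds number Re = ρVD/μ = 602 · 0.01645 · 0.0212 / 0.000225 = 932.9.
Re < 2300 → laminar flow, so f = 64/Re = 64/932.9 = 0.0686 (the turbulent correlation is not needed).
Darcy-Weisbach: ΔP = f(L/D)(ρV²/2) = 0.0686·(117/0.0212)·(602·0.01645²/2) = 0.0686·5519·0.08142 = 30.83 Pa.
ΔP = 30.83 Pa = 0.0308 kPa.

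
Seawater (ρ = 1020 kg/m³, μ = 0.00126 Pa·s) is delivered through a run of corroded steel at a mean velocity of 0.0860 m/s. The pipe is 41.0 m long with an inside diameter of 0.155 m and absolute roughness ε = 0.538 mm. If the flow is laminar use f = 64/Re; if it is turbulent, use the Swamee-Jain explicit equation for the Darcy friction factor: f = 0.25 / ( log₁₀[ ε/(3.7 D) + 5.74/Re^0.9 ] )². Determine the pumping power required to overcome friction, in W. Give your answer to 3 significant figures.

Reynolds number Re = ρVD/μ = 1020 · 0.086 · 0.155 / 0.00126 = 1.079e+04.
Re > 4000 → turbulent. Relative roughness ε/D = 0.000538/0.155 = 0.00347. Swamee-Jain: f = 0.25/(log₁₀[0.00347/3.7 + 5.74/1.079e+04^0.9])² = 0.25/(log₁₀[0.000938 + 0.00135])² = 0.25/(-2.641)² = 0.03584.
Darcy-Weisbach: ΔP = f(L/D)(ρV²/2) = 0.03584·(41/0.155)·(1020·0.086²/2) = 0.03584·264.5·3.772 = 35.76 Pa.
Q = V·A = 0.086·0.01887 = 0.001623 m³/s.
Pumping power P = QΔP = 0.001623·35.76 = 0.05802 W = 0.0580 W.

P ≈ 0.0580 W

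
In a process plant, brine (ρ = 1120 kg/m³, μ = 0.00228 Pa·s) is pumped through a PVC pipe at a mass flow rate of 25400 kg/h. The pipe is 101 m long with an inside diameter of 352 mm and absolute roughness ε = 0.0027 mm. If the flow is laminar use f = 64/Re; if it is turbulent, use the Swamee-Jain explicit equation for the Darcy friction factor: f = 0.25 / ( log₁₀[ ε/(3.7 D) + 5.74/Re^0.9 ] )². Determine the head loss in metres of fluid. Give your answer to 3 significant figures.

ṁ = 25400 kg/h = 25400/3600 = 7.056 kg/s.
A = πD²/4 = π(0.352)²/4 = 0.09731 m²; mean velocity V = ṁ/(ρA) = 7.056/(1120 · 0.09731) = 0.06473 m/s.
Reynolds number Re = ρVD/μ = 1120 · 0.06473 · 0.352 / 0.00228 = 1.119e+04.
Re > 4000 → turbulent. Relative roughness ε/D = 2.7e-06/0.352 = 7.67e-06. Swamee-Jain: f = 0.25/(log₁₀[7.67e-06/3.7 + 5.74/1.119e+04^0.9])² = 0.25/(log₁₀[2.07e-06 + 0.0013])² = 0.25/(-2.884)² = 0.03005.
Darcy-Weisbach: ΔP = f(L/D)(ρV²/2) = 0.03005·(101/0.352)·(1120·0.06473²/2) = 0.03005·286.9·2.347 = 20.23 Pa.
Head loss h_f = ΔP/(ρg) = 20.23/(1120·9.81) = 0.00184 m.

h_f ≈ 0.00184 m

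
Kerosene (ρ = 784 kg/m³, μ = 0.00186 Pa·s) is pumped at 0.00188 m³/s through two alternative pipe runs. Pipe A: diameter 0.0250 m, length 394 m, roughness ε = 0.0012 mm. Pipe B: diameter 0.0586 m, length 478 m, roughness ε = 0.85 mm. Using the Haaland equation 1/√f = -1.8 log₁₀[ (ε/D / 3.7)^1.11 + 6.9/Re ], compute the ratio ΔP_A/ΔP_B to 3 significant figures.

Pipe A: V = Q/A = 0.00188/0.0004909 = 3.83 m/s; Re = 4.036e+04; ε/D = 4.8e-05; Haaland → f = 0.02186; ΔP_A = f(L/D)(ρV²/2) = 1.981e+06 Pa.
Pipe B: V = Q/A = 0.00188/0.002697 = 0.6971 m/s; Re = 1.722e+04; ε/D = 0.0145; Haaland → f = 0.04578; ΔP_B = f(L/D)(ρV²/2) = 7.112e+04 Pa.
ΔP_A/ΔP_B = 1.981e+06/7.112e+04 = 27.9.

ΔP_A/ΔP_B ≈ 27.9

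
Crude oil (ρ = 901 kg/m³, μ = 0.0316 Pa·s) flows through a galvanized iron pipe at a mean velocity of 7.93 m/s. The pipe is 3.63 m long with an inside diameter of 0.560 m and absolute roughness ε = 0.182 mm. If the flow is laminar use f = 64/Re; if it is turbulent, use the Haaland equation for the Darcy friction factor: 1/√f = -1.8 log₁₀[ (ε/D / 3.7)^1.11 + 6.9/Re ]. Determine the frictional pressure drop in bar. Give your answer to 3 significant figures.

Reynolds number Re = ρVD/μ = 901 · 7.93 · 0.56 / 0.0316 = 1.266e+05.
Re > 4000 → turbulent. Relative roughness ε/D = 0.000182/0.56 = 0.000325. Haaland: 1/√f = -1.8 log₁₀[(0.000325/3.7)^1.11 + 6.9/1.266e+05] = -1.8 log₁₀[3.14e-05 + 5.45e-05] = 7.318, so f = 0.01867.
Darcy-Weisbach: ΔP = f(L/D)(ρV²/2) = 0.01867·(3.63/0.56)·(901·7.93²/2) = 0.01867·6.482·2.833e+04 = 3429 Pa.
ΔP = 3429 Pa = 0.0343 bar.

ΔP ≈ 0.0343 bar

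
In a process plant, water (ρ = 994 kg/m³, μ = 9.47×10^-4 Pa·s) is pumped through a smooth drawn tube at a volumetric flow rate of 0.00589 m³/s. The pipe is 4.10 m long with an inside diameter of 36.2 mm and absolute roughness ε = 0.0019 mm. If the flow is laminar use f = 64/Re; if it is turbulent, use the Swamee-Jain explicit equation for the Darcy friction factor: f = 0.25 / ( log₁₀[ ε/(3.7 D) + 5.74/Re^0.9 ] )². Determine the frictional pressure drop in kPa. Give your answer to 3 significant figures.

ΔP ≈ 29.1 kPa

Cross-sectional area A = πD²/4 = π(0.0362)²/4 = 0.001029 m²; mean velocity V = Q/A = 0.00589/0.001029 = 5.723 m/s.
Reynolds number Re = ρVD/μ = 994 · 5.723 · 0.0362 / 0.000947 = 2.174e+05.
Re > 4000 → turbulent. Relative roughness ε/D = 1.9e-06/0.0362 = 5.25e-05. Swamee-Jain: f = 0.25/(log₁₀[5.25e-05/3.7 + 5.74/2.174e+05^0.9])² = 0.25/(log₁₀[1.42e-05 + 9.02e-05])² = 0.25/(-3.981)² = 0.01577.
Darcy-Weisbach: ΔP = f(L/D)(ρV²/2) = 0.01577·(4.1/0.0362)·(994·5.723²/2) = 0.01577·113.3·1.628e+04 = 2.908e+04 Pa.
ΔP = 2.908e+04 Pa = 29.1 kPa.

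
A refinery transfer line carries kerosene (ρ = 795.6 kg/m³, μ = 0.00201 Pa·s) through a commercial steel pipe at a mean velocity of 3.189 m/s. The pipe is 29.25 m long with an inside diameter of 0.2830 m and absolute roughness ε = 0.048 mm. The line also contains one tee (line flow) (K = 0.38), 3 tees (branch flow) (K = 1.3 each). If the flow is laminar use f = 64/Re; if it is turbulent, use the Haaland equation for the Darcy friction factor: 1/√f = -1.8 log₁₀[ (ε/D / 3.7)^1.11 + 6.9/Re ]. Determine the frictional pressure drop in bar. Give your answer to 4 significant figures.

Reynolds number Re = ρVD/μ = 795.6 · 3.189 · 0.283 / 0.00201 = 3.572e+05.
Re > 4000 → turbulent. Relative roughness ε/D = 4.8e-05/0.283 = 0.00017. Haaland: 1/√f = -1.8 log₁₀[(0.00017/3.7)^1.11 + 6.9/3.572e+05] = -1.8 log₁₀[1.53e-05 + 1.93e-05] = 8.03, so f = 0.01551.
Total minor-loss coefficient ΣK = 1·0.38 + 3·1.3 = 4.28.
ΔP = [f·L/D + ΣK]·(ρV²/2) = [0.01551·29.25/0.283 + 4.28]·(795.6·3.189²/2) = [1.603 + 4.28]·4046 = 2.38e+04 Pa.
ΔP = 2.38e+04 Pa = 0.2380 bar.

ΔP ≈ 0.2380 bar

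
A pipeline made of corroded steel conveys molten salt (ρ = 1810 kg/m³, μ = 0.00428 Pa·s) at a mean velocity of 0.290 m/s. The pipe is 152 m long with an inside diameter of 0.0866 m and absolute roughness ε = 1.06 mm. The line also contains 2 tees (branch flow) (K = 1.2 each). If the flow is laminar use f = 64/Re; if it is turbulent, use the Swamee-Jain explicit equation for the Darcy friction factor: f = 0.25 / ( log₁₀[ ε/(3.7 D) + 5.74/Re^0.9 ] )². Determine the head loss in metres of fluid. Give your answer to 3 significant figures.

Reynolds number Re = ρVD/μ = 1810 · 0.29 · 0.0866 / 0.00428 = 1.062e+04.
Re > 4000 → turbulent. Relative roughness ε/D = 0.00106/0.0866 = 0.0122. Swamee-Jain: f = 0.25/(log₁₀[0.0122/3.7 + 5.74/1.062e+04^0.9])² = 0.25/(log₁₀[0.00331 + 0.00137])² = 0.25/(-2.33)² = 0.04604.
Total minor-loss coefficient ΣK = 2·1.2 = 2.4.
ΔP = [f·L/D + ΣK]·(ρV²/2) = [0.04604·152/0.0866 + 2.4]·(1810·0.29²/2) = [80.8 + 2.4]·76.11 = 6333 Pa.
Head loss h_f = ΔP/(ρg) = 6333/(1810·9.81) = 0.357 m.

h_f ≈ 0.357 m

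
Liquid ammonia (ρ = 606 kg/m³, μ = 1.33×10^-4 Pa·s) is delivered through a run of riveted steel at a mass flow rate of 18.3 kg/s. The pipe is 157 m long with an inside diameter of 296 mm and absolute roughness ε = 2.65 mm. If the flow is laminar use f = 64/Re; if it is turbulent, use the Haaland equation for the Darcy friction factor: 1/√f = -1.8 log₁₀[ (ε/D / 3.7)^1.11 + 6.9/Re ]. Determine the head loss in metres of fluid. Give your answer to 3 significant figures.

A = πD²/4 = π(0.296)²/4 = 0.06881 m²; mean velocity V = ṁ/(ρA) = 18.3/(606 · 0.06881) = 0.4388 m/s.
Reynolds number Re = ρVD/μ = 606 · 0.4388 · 0.296 / 0.000133 = 5.919e+05.
Re > 4000 → turbulent. Relative roughness ε/D = 0.00265/0.296 = 0.00895. Haaland: 1/√f = -1.8 log₁₀[(0.00895/3.7)^1.11 + 6.9/5.919e+05] = -1.8 log₁₀[0.00125 + 1.17e-05] = 5.22, so f = 0.0367.
Darcy-Weisbach: ΔP = f(L/D)(ρV²/2) = 0.0367·(157/0.296)·(606·0.4388²/2) = 0.0367·530.4·58.35 = 1136 Pa.
Head loss h_f = ΔP/(ρg) = 1136/(606·9.81) = 0.191 m.

h_f ≈ 0.191 m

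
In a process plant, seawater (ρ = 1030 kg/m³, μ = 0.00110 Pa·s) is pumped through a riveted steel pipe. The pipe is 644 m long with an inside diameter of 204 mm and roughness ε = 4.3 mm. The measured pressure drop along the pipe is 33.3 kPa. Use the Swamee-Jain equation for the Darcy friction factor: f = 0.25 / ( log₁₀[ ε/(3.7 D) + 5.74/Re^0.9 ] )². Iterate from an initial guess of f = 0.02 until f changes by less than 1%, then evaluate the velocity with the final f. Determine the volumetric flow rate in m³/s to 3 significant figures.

Q ≈ 0.0209 m³/s

Rearranging Darcy-Weisbach: V = √(2·ΔP·D/(f·L·ρ)). With ε/D = 0.0043/0.204 = 0.0211, iterate starting from f = 0.02:
  f = 0.02 → V = √(2·3.33e+04·0.204/(0.02·644·1030)) = 1.012 m/s; Re = ρVD/μ = 1.933e+05; f → 0.04997
  f = 0.04997 → V = 0.6402 m/s; Re = 1.223e+05; f → 0.05014
Converged (Δf/f < 1%). With the final f = 0.05014: V = √(2·3.33e+04·0.204/(0.05014·644·1030)) = 0.6392 m/s.
Q = V·A = 0.6392·(π/4·0.204²) = 0.02089 m³/s = 0.0209 m³/s.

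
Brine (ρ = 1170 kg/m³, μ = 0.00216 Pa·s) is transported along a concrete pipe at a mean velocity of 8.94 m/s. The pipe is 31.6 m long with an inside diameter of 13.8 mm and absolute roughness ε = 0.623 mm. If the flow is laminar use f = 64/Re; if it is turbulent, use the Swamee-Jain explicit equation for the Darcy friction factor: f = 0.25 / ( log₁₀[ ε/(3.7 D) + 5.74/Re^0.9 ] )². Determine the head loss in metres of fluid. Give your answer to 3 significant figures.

h_f ≈ 643 m

Reynolds number Re = ρVD/μ = 1170 · 8.94 · 0.0138 / 0.00216 = 6.683e+04.
Re > 4000 → turbulent. Relative roughness ε/D = 0.000623/0.0138 = 0.0451. Swamee-Jain: f = 0.25/(log₁₀[0.0451/3.7 + 5.74/6.683e+04^0.9])² = 0.25/(log₁₀[0.0122 + 0.000261])² = 0.25/(-1.904)² = 0.06893.
Darcy-Weisbach: ΔP = f(L/D)(ρV²/2) = 0.06893·(31.6/0.0138)·(1170·8.94²/2) = 0.06893·2290·4.676e+04 = 7.38e+06 Pa.
Head loss h_f = ΔP/(ρg) = 7.38e+06/(1170·9.81) = 643 m.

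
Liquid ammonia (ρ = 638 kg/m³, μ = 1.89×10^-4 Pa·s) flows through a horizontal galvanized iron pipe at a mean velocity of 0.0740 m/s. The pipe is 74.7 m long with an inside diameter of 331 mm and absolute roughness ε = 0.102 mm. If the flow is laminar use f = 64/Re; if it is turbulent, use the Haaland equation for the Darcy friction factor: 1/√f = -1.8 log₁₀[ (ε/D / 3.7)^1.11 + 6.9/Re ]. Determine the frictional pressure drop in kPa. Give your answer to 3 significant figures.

Reynolds number Re = ρVD/μ = 638 · 0.074 · 0.331 / 0.000189 = 8.268e+04.
Re > 4000 → turbulent. Relative roughness ε/D = 0.000102/0.331 = 0.000308. Haaland: 1/√f = -1.8 log₁₀[(0.000308/3.7)^1.11 + 6.9/8.268e+04] = -1.8 log₁₀[2.96e-05 + 8.35e-05] = 7.104, so f = 0.01982.
Darcy-Weisbach: ΔP = f(L/D)(ρV²/2) = 0.01982·(74.7/0.331)·(638·0.074²/2) = 0.01982·225.7·1.747 = 7.812 Pa.
ΔP = 7.812 Pa = 0.00781 kPa.

ΔP ≈ 0.00781 kPa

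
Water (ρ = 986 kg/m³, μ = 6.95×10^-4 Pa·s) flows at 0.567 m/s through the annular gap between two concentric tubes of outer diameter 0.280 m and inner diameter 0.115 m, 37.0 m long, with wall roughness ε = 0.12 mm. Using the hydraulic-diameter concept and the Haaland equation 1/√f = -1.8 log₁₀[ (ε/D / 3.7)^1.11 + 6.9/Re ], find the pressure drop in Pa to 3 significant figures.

Hydraulic diameter D_h = 4A/P = D_o - D_i = 0.28 - 0.115 = 0.165 m.
Re = ρVD_h/μ = 986·0.567·0.165/0.000695 = 1.327e+05.
ε/D_h = 0.00012/0.165 = 0.000727; Haaland gives 1/√f = -1.8 log₁₀[7.69e-05+5.2e-05] = 7.002, so f = 0.0204.
ΔP = f(L/D_h)(ρV²/2) = 0.0204·37/0.165·158.5 = 725 Pa.

ΔP ≈ 725 Pa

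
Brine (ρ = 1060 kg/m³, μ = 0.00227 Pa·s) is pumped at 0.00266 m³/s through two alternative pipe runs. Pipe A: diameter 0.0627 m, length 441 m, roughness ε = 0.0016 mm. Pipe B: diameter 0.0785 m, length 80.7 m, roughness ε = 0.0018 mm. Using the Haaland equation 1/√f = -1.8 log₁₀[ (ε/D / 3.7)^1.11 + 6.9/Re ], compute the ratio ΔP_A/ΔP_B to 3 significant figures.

Pipe A: V = Q/A = 0.00266/0.003088 = 0.8615 m/s; Re = 2.522e+04; ε/D = 2.55e-05; Haaland → f = 0.02435; ΔP_A = f(L/D)(ρV²/2) = 6.738e+04 Pa.
Pipe B: V = Q/A = 0.00266/0.00484 = 0.5496 m/s; Re = 2.015e+04; ε/D = 2.29e-05; Haaland → f = 0.02573; ΔP_B = f(L/D)(ρV²/2) = 4235 Pa.
ΔP_A/ΔP_B = 6.738e+04/4235 = 15.9.

ΔP_A/ΔP_B ≈ 15.9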